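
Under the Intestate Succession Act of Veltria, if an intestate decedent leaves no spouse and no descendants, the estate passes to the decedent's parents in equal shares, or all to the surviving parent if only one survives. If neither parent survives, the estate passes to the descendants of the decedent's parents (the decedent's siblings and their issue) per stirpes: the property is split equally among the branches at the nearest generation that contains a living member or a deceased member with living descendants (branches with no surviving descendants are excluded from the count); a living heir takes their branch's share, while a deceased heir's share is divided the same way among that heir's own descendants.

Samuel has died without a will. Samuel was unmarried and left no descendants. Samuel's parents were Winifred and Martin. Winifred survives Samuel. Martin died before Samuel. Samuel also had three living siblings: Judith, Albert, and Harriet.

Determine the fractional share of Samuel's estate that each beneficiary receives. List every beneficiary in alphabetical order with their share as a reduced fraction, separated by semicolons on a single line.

Only one parent, Winifred, survives, so Winifred takes the entire estate. The siblings take nothing because a surviving parent has priority.

Winifred 1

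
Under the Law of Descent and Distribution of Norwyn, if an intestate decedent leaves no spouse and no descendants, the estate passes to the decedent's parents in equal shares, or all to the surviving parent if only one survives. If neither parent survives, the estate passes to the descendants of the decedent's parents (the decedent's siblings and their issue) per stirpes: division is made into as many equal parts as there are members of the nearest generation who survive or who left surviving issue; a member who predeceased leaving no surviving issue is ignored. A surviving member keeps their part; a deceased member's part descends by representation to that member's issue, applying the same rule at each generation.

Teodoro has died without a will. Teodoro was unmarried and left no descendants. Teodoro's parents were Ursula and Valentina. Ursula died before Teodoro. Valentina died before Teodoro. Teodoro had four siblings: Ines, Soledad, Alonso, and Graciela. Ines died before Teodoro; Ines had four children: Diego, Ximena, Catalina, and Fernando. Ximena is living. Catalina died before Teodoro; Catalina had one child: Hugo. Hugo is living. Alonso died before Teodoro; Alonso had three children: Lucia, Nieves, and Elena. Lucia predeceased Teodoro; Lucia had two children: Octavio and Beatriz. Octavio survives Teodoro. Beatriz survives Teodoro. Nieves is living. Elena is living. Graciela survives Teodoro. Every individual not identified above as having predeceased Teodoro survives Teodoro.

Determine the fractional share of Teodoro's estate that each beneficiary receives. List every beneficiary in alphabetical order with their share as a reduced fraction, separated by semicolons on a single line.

Beatriz 1/24; Diego 1/16; Elena 1/12; Fernando 1/16; Graciela 1/4; Hugo 1/16; Nieves 1/12; Octavio 1/24; Soledad 1/4; Ximena 1/16

Neither parent survives and there are no descendants, so the estate passes to Teodoro's siblings and their issue per stirpes.
The estate is divided into 4 equal shares of 1/4 among Ines, Soledad, Alonso, Graciela.
Ines predeceased; the 1/4 allotted to Ines's branch passes to Ines's issue by representation.
The 1/4 is divided into 4 equal shares of 1/16 among Diego, Ximena, Catalina, Fernando.
Diego is living and takes 1/16.
Ximena is living and takes 1/16.
Catalina predeceased; the 1/16 allotted to Catalina's branch passes to Catalina's issue by representation.
Hugo is the sole taker at this level and receives the full 1/16.
Fernando is living and takes 1/16.
Soledad is living and takes 1/4.
Alonso predeceased; the 1/4 allotted to Alonso's branch passes to Alonso's issue by representation.
The 1/4 is divided into 3 equal shares of 1/12 among Lucia, Nieves, Elena.
Lucia predeceased; the 1/12 allotted to Lucia's branch passes to Lucia's issue by representation.
The 1/12 is divided into 2 equal shares of 1/24 among Octavio, Beatriz.
Octavio is living and takes 1/24.
Beatriz is living and takes 1/24.
Nieves is living and takes 1/12.
Elena is living and takes 1/12.
Graciela is living and takes 1/4.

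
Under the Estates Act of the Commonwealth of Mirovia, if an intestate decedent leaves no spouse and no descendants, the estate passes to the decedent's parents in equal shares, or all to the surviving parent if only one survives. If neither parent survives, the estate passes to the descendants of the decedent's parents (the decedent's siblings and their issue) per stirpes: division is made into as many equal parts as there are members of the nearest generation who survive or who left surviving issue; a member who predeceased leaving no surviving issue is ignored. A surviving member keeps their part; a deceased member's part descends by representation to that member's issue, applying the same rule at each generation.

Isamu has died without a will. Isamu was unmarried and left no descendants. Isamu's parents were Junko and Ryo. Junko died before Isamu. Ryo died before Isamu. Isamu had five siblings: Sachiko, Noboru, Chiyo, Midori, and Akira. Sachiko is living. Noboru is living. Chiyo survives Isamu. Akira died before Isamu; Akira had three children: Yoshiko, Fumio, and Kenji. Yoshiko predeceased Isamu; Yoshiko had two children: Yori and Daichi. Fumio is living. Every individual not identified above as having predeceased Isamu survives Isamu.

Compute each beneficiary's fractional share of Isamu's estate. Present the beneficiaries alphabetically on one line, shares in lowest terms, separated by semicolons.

Neither parent survives and there are no descendants, so the estate passes to Isamu's siblings and their issue per stirpes.
The estate is divided into 5 equal shares of 1/5 among Sachiko, Noboru, Chiyo, Midori, Akira.
Sachiko is living and takes 1/5.
Noboru is living and takes 1/5.
Chiyo is living and takes 1/5.
Midori is living and takes 1/5.
Akira predeceased; the 1/5 allotted to Akira's branch passes to Akira's issue by representation.
The 1/5 is divided into 3 equal shares of 1/15 among Yoshiko, Fumio, Kenji.
Yoshiko predeceased; the 1/15 allotted to Yoshiko's branch passes to Yoshiko's issue by representation.
The 1/15 is divided into 2 equal shares of 1/30 among Yori, Daichi.
Yori is living and takes 1/30.
Daichi is living and takes 1/30.
Fumio is living and takes 1/15.
Kenji is living and takes 1/15.

Chiyo 1/5; Daichi 1/30; Fumio 1/15; Kenji 1/15; Midori 1/5; Noboru 1/5; Sachiko 1/5; Yori 1/30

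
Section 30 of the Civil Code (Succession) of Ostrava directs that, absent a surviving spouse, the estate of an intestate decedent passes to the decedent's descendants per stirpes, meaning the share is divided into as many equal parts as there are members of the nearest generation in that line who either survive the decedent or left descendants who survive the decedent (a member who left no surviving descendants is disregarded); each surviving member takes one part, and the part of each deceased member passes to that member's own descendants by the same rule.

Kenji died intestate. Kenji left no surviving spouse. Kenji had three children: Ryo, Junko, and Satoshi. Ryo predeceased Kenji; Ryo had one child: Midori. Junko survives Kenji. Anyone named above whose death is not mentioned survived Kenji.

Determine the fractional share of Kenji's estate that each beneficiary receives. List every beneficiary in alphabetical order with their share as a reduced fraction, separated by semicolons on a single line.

There is no surviving spouse, so the entire estate passes to Kenji's descendants per stirpes.
The estate is divided into 3 equal shares of 1/3 among Ryo, Junko, Satoshi.
Ryo predeceased; the 1/3 allotted to Ryo's branch passes to Ryo's issue by representation.
Midori is the sole taker at this level and receives the full 1/3.
Junko is living and takes 1/3.
Satoshi is living and takes 1/3.

Junko 1/3; Midori 1/3; Satoshi 1/3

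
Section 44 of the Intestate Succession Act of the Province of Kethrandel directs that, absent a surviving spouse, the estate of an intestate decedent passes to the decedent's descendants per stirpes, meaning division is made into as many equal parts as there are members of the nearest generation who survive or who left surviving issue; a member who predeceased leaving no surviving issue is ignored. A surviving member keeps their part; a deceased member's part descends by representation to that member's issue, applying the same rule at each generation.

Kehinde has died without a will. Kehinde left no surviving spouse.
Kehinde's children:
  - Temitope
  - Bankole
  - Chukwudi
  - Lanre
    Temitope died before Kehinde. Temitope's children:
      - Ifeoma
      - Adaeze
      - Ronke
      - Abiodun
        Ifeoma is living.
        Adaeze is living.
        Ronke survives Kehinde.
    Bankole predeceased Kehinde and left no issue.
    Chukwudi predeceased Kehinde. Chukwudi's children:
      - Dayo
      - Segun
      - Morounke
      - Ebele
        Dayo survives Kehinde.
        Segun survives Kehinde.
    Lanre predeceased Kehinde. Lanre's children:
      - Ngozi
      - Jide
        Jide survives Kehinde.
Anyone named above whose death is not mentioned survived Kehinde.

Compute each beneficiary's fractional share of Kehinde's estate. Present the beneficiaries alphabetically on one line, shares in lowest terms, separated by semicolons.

There is no surviving spouse, so the entire estate passes to Kehinde's descendants per stirpes.
Bankole left no surviving issue, so that branch lapses and is disregarded.
The estate is divided into 3 equal shares of 1/3 among Temitope, Chukwudi, Lanre.
Temitope predeceased; the 1/3 allotted to Temitope's branch passes to Temitope's issue by representation.
The 1/3 is divided into 4 equal shares of 1/12 among Ifeoma, Adaeze, Ronke, Abiodun.
Ifeoma is living and takes 1/12.
Adaeze is living and takes 1/12.
Ronke is living and takes 1/12.
Abiodun is living and takes 1/12.
Chukwudi predeceased; the 1/3 allotted to Chukwudi's branch passes to Chukwudi's issue by representation.
The 1/3 is divided into 4 equal shares of 1/12 among Dayo, Segun, Morounke, Ebele.
Dayo is living and takes 1/12.
Segun is living and takes 1/12.
Morounke is living and takes 1/12.
Ebele is living and takes 1/12.
Lanre predeceased; the 1/3 allotted to Lanre's branch passes to Lanre's issue by representation.
The 1/3 is divided into 2 equal shares of 1/6 among Ngozi, Jide.
Ngozi is living and takes 1/6.
Jide is living and takes 1/6.

Abiodun 1/12; Adaeze 1/12; Dayo 1/12; Ebele 1/12; Ifeoma 1/12; Jide 1/6; Morounke 1/12; Ngozi 1/6; Ronke 1/12; Segun 1/12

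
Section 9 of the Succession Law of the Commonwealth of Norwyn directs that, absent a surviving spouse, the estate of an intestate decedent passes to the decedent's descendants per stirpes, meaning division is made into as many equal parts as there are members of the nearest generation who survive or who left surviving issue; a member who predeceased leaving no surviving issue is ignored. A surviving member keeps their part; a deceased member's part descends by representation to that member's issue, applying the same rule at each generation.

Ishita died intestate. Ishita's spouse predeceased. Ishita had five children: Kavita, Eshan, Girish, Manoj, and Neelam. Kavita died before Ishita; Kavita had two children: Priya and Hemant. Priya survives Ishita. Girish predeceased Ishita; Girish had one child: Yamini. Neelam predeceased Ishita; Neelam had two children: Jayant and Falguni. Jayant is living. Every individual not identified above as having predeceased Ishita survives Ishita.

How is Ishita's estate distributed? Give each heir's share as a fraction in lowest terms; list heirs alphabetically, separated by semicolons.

Eshan 1/5; Falguni 1/10; Hemant 1/10; Jayant 1/10; Manoj 1/5; Priya 1/10; Yamini 1/5

There is no surviving spouse, so the entire estate passes to Ishita's descendants per stirpes.
The estate is divided into 5 equal shares of 1/5 among Kavita, Eshan, Girish, Manoj, Neelam.
Kavita predeceased; the 1/5 allotted to Kavita's branch passes to Kavita's issue by representation.
The 1/5 is divided into 2 equal shares of 1/10 among Priya, Hemant.
Priya is living and takes 1/10.
Hemant is living and takes 1/10.
Eshan is living and takes 1/5.
Girish predeceased; the 1/5 allotted to Girish's branch passes to Girish's issue by representation.
Yamini is the sole taker at this level and receives the full 1/5.
Manoj is living and takes 1/5.
Neelam predeceased; the 1/5 allotted to Neelam's branch passes to Neelam's issue by representation.
The 1/5 is divided into 2 equal shares of 1/10 among Jayant, Falguni.
Jayant is living and takes 1/10.
Falguni is living and takes 1/10.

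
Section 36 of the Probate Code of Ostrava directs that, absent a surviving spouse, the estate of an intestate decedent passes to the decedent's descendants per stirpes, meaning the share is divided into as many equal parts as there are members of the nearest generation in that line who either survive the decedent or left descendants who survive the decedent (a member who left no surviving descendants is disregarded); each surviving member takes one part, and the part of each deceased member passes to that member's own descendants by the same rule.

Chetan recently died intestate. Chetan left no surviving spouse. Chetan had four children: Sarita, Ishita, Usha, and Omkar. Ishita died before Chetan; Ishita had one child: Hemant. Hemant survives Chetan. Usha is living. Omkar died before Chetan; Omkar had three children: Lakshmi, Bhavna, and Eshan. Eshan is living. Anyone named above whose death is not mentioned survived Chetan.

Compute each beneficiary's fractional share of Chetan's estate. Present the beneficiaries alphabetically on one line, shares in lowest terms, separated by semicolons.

There is no surviving spouse, so the entire estate passes to Chetan's descendants per stirpes.
The estate is divided into 4 equal shares of 1/4 among Sarita, Ishita, Usha, Omkar.
Sarita is living and takes 1/4.
Ishita predeceased; the 1/4 allotted to Ishita's branch passes to Ishita's issue by representation.
Hemant is the sole taker at this level and receives the full 1/4.
Usha is living and takes 1/4.
Omkar predeceased; the 1/4 allotted to Omkar's branch passes to Omkar's issue by representation.
The 1/4 is divided into 3 equal shares of 1/12 among Lakshmi, Bhavna, Eshan.
Lakshmi is living and takes 1/12.
Bhavna is living and takes 1/12.
Eshan is living and takes 1/12.

Bhavna 1/12; Eshan 1/12; Hemant 1/4; Lakshmi 1/12; Sarita 1/4; Usha 1/4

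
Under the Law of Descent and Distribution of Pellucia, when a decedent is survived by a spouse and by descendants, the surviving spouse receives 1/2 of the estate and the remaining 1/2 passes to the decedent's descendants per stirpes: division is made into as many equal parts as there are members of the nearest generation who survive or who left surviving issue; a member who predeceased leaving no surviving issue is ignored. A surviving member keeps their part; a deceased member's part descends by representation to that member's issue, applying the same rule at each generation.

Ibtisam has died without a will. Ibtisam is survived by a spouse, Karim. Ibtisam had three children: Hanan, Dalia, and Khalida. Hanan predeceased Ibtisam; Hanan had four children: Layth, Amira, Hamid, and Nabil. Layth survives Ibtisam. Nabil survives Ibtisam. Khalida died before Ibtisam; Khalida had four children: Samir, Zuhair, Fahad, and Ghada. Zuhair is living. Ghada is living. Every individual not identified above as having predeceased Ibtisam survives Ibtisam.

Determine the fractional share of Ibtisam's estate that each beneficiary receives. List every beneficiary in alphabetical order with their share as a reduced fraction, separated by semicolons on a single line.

Karim, as surviving spouse, takes 1/2.
The remaining 1/2 passes to Ibtisam's descendants per stirpes.
The 1/2 is divided into 3 equal shares of 1/6 among Hanan, Dalia, Khalida.
Hanan predeceased; the 1/6 allotted to Hanan's branch passes to Hanan's issue by representation.
The 1/6 is divided into 4 equal shares of 1/24 among Layth, Amira, Hamid, Nabil.
Layth is living and takes 1/24.
Amira is living and takes 1/24.
Hamid is living and takes 1/24.
Nabil is living and takes 1/24.
Dalia is living and takes 1/6.
Khalida predeceased; the 1/6 allotted to Khalida's branch passes to Khalida's issue by representation.
The 1/6 is divided into 4 equal shares of 1/24 among Samir, Zuhair, Fahad, Ghada.
Samir is living and takes 1/24.
Zuhair is living and takes 1/24.
Fahad is living and takes 1/24.
Ghada is living and takes 1/24.

Amira 1/24; Dalia 1/6; Fahad 1/24; Ghada 1/24; Hamid 1/24; Karim 1/2; Layth 1/24; Nabil 1/24; Samir 1/24; Zuhair 1/24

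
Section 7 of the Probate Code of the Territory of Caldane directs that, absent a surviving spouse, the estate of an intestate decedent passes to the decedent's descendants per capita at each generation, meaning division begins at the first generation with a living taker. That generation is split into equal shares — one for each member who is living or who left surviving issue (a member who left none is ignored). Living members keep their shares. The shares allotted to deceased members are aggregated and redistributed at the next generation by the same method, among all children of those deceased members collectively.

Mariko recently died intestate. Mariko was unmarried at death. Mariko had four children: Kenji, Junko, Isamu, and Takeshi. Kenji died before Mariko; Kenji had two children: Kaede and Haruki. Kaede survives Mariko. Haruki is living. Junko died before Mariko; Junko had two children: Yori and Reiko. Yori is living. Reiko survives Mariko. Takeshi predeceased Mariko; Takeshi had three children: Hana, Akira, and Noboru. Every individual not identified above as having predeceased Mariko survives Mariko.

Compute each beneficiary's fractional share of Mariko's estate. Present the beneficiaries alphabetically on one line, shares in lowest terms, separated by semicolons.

Akira 3/28; Hana 3/28; Haruki 3/28; Isamu 1/4; Kaede 3/28; Noboru 3/28; Reiko 3/28; Yori 3/28

There is no surviving spouse, so the entire estate passes to Mariko's descendants per capita at each generation.
At generation 1 (Kenji, Junko, Isamu, Takeshi) there are 4 shares of (1)/4 = 1/4 each.
Living: Isamu — each takes 1/4.
Deceased: Kenji, Junko, and Takeshi. Their combined 3/4 is pooled and carried to generation 2.
At generation 2 (Kaede, Haruki, Yori, Reiko, Hana, Akira, Noboru) there are 7 shares of (3/4)/7 = 3/28 each.
Living: Kaede, Haruki, Yori, Reiko, Hana, Akira, and Noboru — each takes 3/28.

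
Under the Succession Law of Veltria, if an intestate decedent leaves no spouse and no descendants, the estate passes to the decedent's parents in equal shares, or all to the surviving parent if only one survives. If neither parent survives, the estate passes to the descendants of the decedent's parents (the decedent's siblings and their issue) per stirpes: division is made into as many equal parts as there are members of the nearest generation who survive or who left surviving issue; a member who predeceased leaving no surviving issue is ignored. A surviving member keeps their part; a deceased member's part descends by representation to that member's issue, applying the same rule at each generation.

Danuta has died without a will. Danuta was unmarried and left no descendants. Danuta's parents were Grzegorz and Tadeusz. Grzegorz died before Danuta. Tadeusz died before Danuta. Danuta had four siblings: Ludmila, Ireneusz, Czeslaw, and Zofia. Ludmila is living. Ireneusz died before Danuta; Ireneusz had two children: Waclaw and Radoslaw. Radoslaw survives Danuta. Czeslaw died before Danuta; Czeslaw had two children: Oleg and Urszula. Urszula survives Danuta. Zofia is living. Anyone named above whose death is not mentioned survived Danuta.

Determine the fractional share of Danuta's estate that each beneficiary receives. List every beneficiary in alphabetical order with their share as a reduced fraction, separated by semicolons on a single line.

Neither parent survives and there are no descendants, so the estate passes to Danuta's siblings and their issue per stirpes.
The estate is divided into 4 equal shares of 1/4 among Ludmila, Ireneusz, Czeslaw, Zofia.
Ludmila is living and takes 1/4.
Ireneusz predeceased; the 1/4 allotted to Ireneusz's branch passes to Ireneusz's issue by representation.
The 1/4 is divided into 2 equal shares of 1/8 among Waclaw, Radoslaw.
Waclaw is living and takes 1/8.
Radoslaw is living and takes 1/8.
Czeslaw predeceased; the 1/4 allotted to Czeslaw's branch passes to Czeslaw's issue by representation.
The 1/4 is divided into 2 equal shares of 1/8 among Oleg, Urszula.
Oleg is living and takes 1/8.
Urszula is living and takes 1/8.
Zofia is living and takes 1/4.

Ludmila 1/4; Oleg 1/8; Radoslaw 1/8; Urszula 1/8; Waclaw 1/8; Zofia 1/4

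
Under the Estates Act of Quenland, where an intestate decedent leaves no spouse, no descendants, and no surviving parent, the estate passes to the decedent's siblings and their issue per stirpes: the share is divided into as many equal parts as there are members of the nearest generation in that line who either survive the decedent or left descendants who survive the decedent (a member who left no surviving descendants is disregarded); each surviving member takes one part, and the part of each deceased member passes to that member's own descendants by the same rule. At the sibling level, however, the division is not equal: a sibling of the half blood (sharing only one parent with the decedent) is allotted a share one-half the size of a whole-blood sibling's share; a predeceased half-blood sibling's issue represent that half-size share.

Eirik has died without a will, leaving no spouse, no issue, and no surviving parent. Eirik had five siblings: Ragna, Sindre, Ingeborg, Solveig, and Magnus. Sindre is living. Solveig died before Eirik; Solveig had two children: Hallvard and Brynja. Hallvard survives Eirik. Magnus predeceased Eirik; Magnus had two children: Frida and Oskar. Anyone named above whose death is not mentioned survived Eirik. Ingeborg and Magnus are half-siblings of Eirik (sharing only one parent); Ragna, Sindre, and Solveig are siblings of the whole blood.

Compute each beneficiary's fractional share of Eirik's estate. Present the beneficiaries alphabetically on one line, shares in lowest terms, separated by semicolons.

Brynja 1/8; Frida 1/16; Hallvard 1/8; Ingeborg 1/8; Oskar 1/16; Ragna 1/4; Sindre 1/4

No spouse, descendants, or parent survives, so the estate passes to Eirik's siblings per stirpes.
Half-blood siblings count for one-half the weight of whole-blood siblings at the initial division.
Dividing 1 in proportion to weights (total weight 4): Ragna (weight 1) → 1/4; Sindre (weight 1) → 1/4; Ingeborg (weight 1/2) → 1/8; Solveig (weight 1) → 1/4; Magnus (weight 1/2) → 1/8.
Ragna is living and takes 1/4.
Sindre is living and takes 1/4.
Ingeborg is living and takes 1/8.
Solveig predeceased; the 1/4 allotted to Solveig's branch passes to Solveig's issue by representation.
The 1/4 is divided into 2 equal shares of 1/8 among Hallvard, Brynja.
Hallvard is living and takes 1/8.
Brynja is living and takes 1/8.
Magnus predeceased; the 1/8 allotted to Magnus's branch passes to Magnus's issue by representation.
The 1/8 is divided into 2 equal shares of 1/16 among Frida, Oskar.
Frida is living and takes 1/16.
Oskar is living and takes 1/16.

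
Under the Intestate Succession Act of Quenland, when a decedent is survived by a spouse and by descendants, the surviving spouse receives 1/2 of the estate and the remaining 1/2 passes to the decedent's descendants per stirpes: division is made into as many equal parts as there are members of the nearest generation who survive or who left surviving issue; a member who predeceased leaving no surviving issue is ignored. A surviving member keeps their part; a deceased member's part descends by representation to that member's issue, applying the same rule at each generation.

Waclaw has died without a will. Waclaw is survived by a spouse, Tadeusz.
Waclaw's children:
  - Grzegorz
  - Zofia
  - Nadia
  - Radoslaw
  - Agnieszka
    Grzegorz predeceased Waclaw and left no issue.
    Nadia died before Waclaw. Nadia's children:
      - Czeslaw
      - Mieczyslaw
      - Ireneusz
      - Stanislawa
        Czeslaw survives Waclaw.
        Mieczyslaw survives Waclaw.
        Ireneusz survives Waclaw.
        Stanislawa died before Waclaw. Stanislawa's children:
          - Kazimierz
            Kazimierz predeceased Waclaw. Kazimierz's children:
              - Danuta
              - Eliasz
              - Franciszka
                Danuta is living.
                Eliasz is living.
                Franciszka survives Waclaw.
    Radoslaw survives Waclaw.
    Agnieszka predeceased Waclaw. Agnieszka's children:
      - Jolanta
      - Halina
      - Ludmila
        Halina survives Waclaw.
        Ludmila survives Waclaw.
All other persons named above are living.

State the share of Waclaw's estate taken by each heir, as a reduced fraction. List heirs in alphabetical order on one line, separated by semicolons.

Czeslaw 1/32; Danuta 1/96; Eliasz 1/96; Franciszka 1/96; Halina 1/24; Ireneusz 1/32; Jolanta 1/24; Ludmila 1/24; Mieczyslaw 1/32; Radoslaw 1/8; Tadeusz 1/2; Zofia 1/8

Tadeusz, as surviving spouse, takes 1/2.
The remaining 1/2 passes to Waclaw's descendants per stirpes.
Grzegorz left no surviving issue, so that branch lapses and is disregarded.
The 1/2 is divided into 4 equal shares of 1/8 among Zofia, Nadia, Radoslaw, Agnieszka.
Zofia is living and takes 1/8.
Nadia predeceased; the 1/8 allotted to Nadia's branch passes to Nadia's issue by representation.
The 1/8 is divided into 4 equal shares of 1/32 among Czeslaw, Mieczyslaw, Ireneusz, Stanislawa.
Czeslaw is living and takes 1/32.
Mieczyslaw is living and takes 1/32.
Ireneusz is living and takes 1/32.
Stanislawa predeceased; the 1/32 allotted to Stanislawa's branch passes to Stanislawa's issue by representation.
Kazimierz's line is the sole branch at this level, so the full 1/32 passes to Kazimierz's issue by representation.
The 1/32 is divided into 3 equal shares of 1/96 among Danuta, Eliasz, Franciszka.
Danuta is living and takes 1/96.
Eliasz is living and takes 1/96.
Franciszka is living and takes 1/96.
Radoslaw is living and takes 1/8.
Agnieszka predeceased; the 1/8 allotted to Agnieszka's branch passes to Agnieszka's issue by representation.
The 1/8 is divided into 3 equal shares of 1/24 among Jolanta, Halina, Ludmila.
Jolanta is living and takes 1/24.
Halina is living and takes 1/24.
Ludmila is living and takes 1/24.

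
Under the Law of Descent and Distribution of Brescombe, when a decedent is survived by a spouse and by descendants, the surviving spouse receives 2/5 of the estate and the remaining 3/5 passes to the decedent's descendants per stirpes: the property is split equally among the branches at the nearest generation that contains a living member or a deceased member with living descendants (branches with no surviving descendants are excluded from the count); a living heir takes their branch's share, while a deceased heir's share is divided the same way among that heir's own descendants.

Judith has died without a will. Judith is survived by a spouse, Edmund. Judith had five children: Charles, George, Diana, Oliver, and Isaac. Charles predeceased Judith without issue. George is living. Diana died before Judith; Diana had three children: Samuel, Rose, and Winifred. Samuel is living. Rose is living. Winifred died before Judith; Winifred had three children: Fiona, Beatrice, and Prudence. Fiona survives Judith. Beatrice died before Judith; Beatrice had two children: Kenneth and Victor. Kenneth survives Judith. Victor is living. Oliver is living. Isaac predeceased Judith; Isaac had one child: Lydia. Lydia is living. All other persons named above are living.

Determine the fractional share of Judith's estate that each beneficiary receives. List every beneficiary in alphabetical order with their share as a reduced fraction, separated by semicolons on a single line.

Edmund 2/5; Fiona 1/60; George 3/20; Kenneth 1/120; Lydia 3/20; Oliver 3/20; Prudence 1/60; Rose 1/20; Samuel 1/20; Victor 1/120

Edmund, as surviving spouse, takes 2/5.
The remaining 3/5 passes to Judith's descendants per stirpes.
Charles left no surviving issue, so that branch lapses and is disregarded.
The 3/5 is divided into 4 equal shares of 3/20 among George, Diana, Oliver, Isaac.
George is living and takes 3/20.
Diana predeceased; the 3/20 allotted to Diana's branch passes to Diana's issue by representation.
The 3/20 is divided into 3 equal shares of 1/20 among Samuel, Rose, Winifred.
Samuel is living and takes 1/20.
Rose is living and takes 1/20.
Winifred predeceased; the 1/20 allotted to Winifred's branch passes to Winifred's issue by representation.
The 1/20 is divided into 3 equal shares of 1/60 among Fiona, Beatrice, Prudence.
Fiona is living and takes 1/60.
Beatrice predeceased; the 1/60 allotted to Beatrice's branch passes to Beatrice's issue by representation.
The 1/60 is divided into 2 equal shares of 1/120 among Kenneth, Victor.
Kenneth is living and takes 1/120.
Victor is living and takes 1/120.
Prudence is living and takes 1/60.
Oliver is living and takes 3/20.
Isaac predeceased; the 3/20 allotted to Isaac's branch passes to Isaac's issue by representation.
Lydia is the sole taker at this level and receives the full 3/20.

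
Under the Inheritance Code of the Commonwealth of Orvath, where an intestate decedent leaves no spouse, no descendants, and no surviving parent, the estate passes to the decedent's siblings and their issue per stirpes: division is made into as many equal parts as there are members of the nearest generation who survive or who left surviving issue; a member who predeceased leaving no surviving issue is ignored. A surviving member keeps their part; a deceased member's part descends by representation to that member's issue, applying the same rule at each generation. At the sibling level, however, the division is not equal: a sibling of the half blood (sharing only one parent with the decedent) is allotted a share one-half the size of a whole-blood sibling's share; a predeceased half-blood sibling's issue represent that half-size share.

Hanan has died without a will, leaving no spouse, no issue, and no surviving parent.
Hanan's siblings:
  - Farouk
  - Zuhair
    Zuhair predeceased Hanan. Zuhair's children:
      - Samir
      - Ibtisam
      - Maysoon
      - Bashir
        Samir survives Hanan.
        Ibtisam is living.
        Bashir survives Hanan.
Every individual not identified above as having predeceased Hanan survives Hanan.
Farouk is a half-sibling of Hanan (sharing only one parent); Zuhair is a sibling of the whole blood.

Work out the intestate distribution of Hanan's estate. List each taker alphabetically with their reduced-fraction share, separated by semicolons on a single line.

No spouse, descendants, or parent survives, so the estate passes to Hanan's siblings per stirpes.
Half-blood siblings count for one-half the weight of whole-blood siblings at the initial division.
Dividing 1 in proportion to weights (total weight 3/2): Farouk (weight 1/2) → 1/3; Zuhair (weight 1) → 2/3.
Farouk is living and takes 1/3.
Zuhair predeceased; the 2/3 allotted to Zuhair's branch passes to Zuhair's issue by representation.
The 2/3 is divided into 4 equal shares of 1/6 among Samir, Ibtisam, Maysoon, Bashir.
Samir is living and takes 1/6.
Ibtisam is living and takes 1/6.
Maysoon is living and takes 1/6.
Bashir is living and takes 1/6.

Bashir 1/6; Farouk 1/3; Ibtisam 1/6; Maysoon 1/6; Samir 1/6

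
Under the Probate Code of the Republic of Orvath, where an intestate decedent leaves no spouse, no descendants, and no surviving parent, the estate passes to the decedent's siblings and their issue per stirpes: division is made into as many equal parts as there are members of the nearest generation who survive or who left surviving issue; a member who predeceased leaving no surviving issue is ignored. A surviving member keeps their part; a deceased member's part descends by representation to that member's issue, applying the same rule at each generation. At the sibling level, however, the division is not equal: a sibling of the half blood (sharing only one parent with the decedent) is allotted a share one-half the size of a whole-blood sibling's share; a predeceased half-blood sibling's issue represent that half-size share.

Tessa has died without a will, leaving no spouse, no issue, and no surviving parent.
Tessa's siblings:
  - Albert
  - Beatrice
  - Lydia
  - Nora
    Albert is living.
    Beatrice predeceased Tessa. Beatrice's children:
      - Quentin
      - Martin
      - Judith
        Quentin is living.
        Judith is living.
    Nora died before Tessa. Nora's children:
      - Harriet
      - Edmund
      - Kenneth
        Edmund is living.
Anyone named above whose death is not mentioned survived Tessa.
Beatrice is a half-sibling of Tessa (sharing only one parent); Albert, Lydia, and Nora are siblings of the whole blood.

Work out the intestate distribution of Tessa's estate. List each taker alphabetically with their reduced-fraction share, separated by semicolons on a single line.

No spouse, descendants, or parent survives, so the estate passes to Tessa's siblings per stirpes.
Half-blood siblings count for one-half the weight of whole-blood siblings at the initial division.
Dividing 1 in proportion to weights (total weight 7/2): Albert (weight 1) → 2/7; Beatrice (weight 1/2) → 1/7; Lydia (weight 1) → 2/7; Nora (weight 1) → 2/7.
Albert is living and takes 2/7.
Beatrice predeceased; the 1/7 allotted to Beatrice's branch passes to Beatrice's issue by representation.
The 1/7 is divided into 3 equal shares of 1/21 among Quentin, Martin, Judith.
Quentin is living and takes 1/21.
Martin is living and takes 1/21.
Judith is living and takes 1/21.
Lydia is living and takes 2/7.
Nora predeceased; the 2/7 allotted to Nora's branch passes to Nora's issue by representation.
The 2/7 is divided into 3 equal shares of 2/21 among Harriet, Edmund, Kenneth.
Harriet is living and takes 2/21.
Edmund is living and takes 2/21.
Kenneth is living and takes 2/21.

Albert 2/7; Edmund 2/21; Harriet 2/21; Judith 1/21; Kenneth 2/21; Lydia 2/7; Martin 1/21; Quentin 1/21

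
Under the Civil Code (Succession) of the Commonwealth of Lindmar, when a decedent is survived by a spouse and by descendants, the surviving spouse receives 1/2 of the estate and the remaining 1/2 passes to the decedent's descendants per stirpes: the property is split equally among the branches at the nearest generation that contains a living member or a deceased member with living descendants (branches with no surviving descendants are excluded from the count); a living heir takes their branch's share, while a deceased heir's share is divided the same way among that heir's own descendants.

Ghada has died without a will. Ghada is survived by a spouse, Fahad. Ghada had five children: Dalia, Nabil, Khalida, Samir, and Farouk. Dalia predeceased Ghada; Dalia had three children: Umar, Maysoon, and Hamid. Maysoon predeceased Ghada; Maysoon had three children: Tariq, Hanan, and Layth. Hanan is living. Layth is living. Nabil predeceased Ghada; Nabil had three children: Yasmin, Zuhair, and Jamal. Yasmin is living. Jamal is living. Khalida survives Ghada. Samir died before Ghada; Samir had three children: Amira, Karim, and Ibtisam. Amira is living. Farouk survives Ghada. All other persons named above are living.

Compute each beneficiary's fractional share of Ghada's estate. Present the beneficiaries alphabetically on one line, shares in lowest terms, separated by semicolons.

Fahad, as surviving spouse, takes 1/2.
The remaining 1/2 passes to Ghada's descendants per stirpes.
The 1/2 is divided into 5 equal shares of 1/10 among Dalia, Nabil, Khalida, Samir, Farouk.
Dalia predeceased; the 1/10 allotted to Dalia's branch passes to Dalia's issue by representation.
The 1/10 is divided into 3 equal shares of 1/30 among Umar, Maysoon, Hamid.
Umar is living and takes 1/30.
Maysoon predeceased; the 1/30 allotted to Maysoon's branch passes to Maysoon's issue by representation.
The 1/30 is divided into 3 equal shares of 1/90 among Tariq, Hanan, Layth.
Tariq is living and takes 1/90.
Hanan is living and takes 1/90.
Layth is living and takes 1/90.
Hamid is living and takes 1/30.
Nabil predeceased; the 1/10 allotted to Nabil's branch passes to Nabil's issue by representation.
The 1/10 is divided into 3 equal shares of 1/30 among Yasmin, Zuhair, Jamal.
Yasmin is living and takes 1/30.
Zuhair is living and takes 1/30.
Jamal is living and takes 1/30.
Khalida is living and takes 1/10.
Samir predeceased; the 1/10 allotted to Samir's branch passes to Samir's issue by representation.
The 1/10 is divided into 3 equal shares of 1/30 among Amira, Karim, Ibtisam.
Amira is living and takes 1/30.
Karim is living and takes 1/30.
Ibtisam is living and takes 1/30.
Farouk is living and takes 1/10.

Amira 1/30; Fahad 1/2; Farouk 1/10; Hamid 1/30; Hanan 1/90; Ibtisam 1/30; Jamal 1/30; Karim 1/30; Khalida 1/10; Layth 1/90; Tariq 1/90; Umar 1/30; Yasmin 1/30; Zuhair 1/30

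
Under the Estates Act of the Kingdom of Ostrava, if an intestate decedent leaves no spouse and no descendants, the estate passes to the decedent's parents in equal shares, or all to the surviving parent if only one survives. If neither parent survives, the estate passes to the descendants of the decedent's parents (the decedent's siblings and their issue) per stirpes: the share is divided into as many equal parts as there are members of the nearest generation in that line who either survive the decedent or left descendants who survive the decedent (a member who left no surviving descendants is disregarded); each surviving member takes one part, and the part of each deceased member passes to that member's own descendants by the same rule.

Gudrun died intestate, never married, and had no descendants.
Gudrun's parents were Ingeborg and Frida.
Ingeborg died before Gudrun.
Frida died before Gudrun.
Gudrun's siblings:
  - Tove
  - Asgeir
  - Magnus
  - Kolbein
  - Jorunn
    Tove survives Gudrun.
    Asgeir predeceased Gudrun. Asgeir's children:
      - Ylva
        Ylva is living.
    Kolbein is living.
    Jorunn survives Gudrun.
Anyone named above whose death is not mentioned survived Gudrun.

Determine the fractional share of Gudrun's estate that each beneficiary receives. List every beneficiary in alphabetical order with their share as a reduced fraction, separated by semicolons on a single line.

Jorunn 1/5; Kolbein 1/5; Magnus 1/5; Tove 1/5; Ylva 1/5

Neither parent survives and there are no descendants, so the estate passes to Gudrun's siblings and their issue per stirpes.
The estate is divided into 5 equal shares of 1/5 among Tove, Asgeir, Magnus, Kolbein, Jorunn.
Tove is living and takes 1/5.
Asgeir predeceased; the 1/5 allotted to Asgeir's branch passes to Asgeir's issue by representation.
Ylva is the sole taker at this level and receives the full 1/5.
Magnus is living and takes 1/5.
Kolbein is living and takes 1/5.
Jorunn is living and takes 1/5.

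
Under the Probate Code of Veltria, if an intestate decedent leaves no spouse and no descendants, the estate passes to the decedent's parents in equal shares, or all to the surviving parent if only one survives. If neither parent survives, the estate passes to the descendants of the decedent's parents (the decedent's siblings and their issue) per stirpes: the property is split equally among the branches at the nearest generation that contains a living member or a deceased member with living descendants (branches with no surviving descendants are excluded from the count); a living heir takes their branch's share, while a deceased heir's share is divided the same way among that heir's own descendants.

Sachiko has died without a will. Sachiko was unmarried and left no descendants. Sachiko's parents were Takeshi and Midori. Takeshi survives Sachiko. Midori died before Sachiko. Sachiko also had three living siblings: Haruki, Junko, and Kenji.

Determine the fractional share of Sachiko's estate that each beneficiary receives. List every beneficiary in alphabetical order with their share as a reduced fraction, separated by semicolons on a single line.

Only one parent, Takeshi, survives, so Takeshi takes the entire estate. The siblings take nothing because a surviving parent has priority.

Takeshi 1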